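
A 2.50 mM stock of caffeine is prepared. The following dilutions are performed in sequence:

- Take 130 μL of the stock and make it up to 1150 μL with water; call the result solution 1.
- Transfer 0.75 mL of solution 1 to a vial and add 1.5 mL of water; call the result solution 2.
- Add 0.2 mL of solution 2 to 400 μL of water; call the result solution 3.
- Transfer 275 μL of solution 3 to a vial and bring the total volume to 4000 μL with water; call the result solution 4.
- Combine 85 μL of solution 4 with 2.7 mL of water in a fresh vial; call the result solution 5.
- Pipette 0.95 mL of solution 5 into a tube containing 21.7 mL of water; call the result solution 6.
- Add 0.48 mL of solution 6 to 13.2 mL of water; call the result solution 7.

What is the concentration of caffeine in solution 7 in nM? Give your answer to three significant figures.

0.0970 nM

Step 1: 130 μL brought to 1150 μL → factor 1150/130 = 8.8462
Step 2: 0.75 mL + 1.5 mL = 2.25 mL total → factor 2.25/0.75 = 3
Step 3: 0.2 mL + 400 μL = 0.6 mL total → factor 0.6/0.2 = 3
Step 4: 275 μL brought to 4000 μL → factor 4000/275 = 14.545
Step 5: 85 μL + 2.7 mL = 2785 μL total → factor 2785/85 = 32.765
Step 6: 0.95 mL + 21.7 mL = 22.65 mL total → factor 22.65/0.95 = 23.842
Step 7: 0.48 mL + 13.2 mL = 13.68 mL total → factor 13.68/0.48 = 28.5
Overall dilution factor = 8.8462 × 3 × 3 × 14.545 × 32.765 × 23.842 × 28.5 = 2.5782 × 10^7
Final = 2.50 mM / 2.5782 × 10^7 = 9.697 × 10^-8 mM = 0.0970 nM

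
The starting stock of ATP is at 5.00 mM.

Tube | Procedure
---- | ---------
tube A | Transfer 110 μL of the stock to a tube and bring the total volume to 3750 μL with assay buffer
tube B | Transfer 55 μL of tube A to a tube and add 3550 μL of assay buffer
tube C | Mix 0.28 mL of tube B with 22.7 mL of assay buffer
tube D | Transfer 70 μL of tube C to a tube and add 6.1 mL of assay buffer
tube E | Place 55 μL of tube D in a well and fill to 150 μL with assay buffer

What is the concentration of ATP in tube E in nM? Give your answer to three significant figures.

Step 1: 110 μL brought to 3750 μL → factor 3750/110 = 34.091
Step 2: 55 μL + 3550 μL = 3605 μL total → factor 3605/55 = 65.545
Step 3: 0.28 mL + 22.7 mL = 22.98 mL total → factor 22.98/0.28 = 82.071
Step 4: 70 μL + 6.1 mL = 6170 μL total → factor 6170/70 = 88.143
Step 5: 55 μL brought to 150 μL → factor 150/55 = 2.7273
Overall dilution factor = 34.091 × 65.545 × 82.071 × 88.143 × 2.7273 = 4.4085 × 10^7
Final = 5.00 mM / 4.4085 × 10^7 = 1.134 × 10^-7 mM = 0.113 nM

0.113 nM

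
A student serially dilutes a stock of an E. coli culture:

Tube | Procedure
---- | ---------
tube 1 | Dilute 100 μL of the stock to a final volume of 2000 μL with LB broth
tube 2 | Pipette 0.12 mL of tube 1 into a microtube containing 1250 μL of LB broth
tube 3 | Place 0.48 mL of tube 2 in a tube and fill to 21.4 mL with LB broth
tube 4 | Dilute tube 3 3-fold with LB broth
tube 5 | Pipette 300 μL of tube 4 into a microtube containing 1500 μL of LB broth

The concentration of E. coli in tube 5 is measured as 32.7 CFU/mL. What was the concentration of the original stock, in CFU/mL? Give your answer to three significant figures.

Step 1: 100 μL brought to 2000 μL → factor 2000/100 = 20
Step 2: 0.12 mL + 1250 μL = 1.37 mL total → factor 1.37/0.12 = 11.417
Step 3: 0.48 mL brought to 21.4 mL → factor 21.4/0.48 = 44.583
Step 4: 3-fold → factor 3
Step 5: 300 μL + 1500 μL = 1800 μL total → factor 1800/300 = 6
Overall dilution factor = 20 × 11.417 × 44.583 × 3 × 6 = 1.8324 × 10^5
Stock = 32.7 CFU/mL × 1.8324 × 10^5 = 5.99 × 10^6 CFU/mL

5.99 × 10^6 CFU/mL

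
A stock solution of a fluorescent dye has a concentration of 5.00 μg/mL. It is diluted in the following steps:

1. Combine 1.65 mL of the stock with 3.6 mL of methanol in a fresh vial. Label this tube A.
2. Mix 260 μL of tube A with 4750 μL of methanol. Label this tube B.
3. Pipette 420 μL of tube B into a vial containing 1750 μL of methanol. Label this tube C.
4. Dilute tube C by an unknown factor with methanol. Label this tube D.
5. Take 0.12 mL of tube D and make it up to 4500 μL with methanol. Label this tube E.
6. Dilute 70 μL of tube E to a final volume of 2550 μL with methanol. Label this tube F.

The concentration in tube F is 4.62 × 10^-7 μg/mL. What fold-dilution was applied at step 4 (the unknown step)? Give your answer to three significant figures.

Step 1: 1.65 mL + 3.6 mL = 5.25 mL total → factor 5.25/1.65 = 3.1818
Step 2: 260 μL + 4750 μL = 5010 μL total → factor 5010/260 = 19.269
Step 3: 420 μL + 1750 μL = 2170 μL total → factor 2170/420 = 5.1667
Step 4: unknown factor x
Step 5: 0.12 mL brought to 4500 μL → factor 4.5/0.12 = 37.5
Step 6: 70 μL brought to 2550 μL → factor 2550/70 = 36.429
Product of known-step factors = 4.3274 × 10^5
Overall factor = 5.00 μg/mL / (4.62 × 10^-7 μg/mL) = 1.0823 × 10^7
x = 1.0823 × 10^7 / 4.3274 × 10^5 = 25.0

25.0-fold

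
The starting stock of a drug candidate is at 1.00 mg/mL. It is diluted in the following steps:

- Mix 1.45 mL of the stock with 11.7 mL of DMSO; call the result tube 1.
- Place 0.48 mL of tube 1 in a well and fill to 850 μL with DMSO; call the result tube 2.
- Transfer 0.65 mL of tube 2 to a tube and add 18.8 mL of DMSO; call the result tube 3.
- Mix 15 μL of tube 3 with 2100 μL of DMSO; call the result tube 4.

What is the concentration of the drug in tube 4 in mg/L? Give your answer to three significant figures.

Step 1: 1.45 mL + 11.7 mL = 13.15 mL total → factor 13.15/1.45 = 9.069
Step 2: 0.48 mL brought to 850 μL → factor 0.85/0.48 = 1.7708
Step 3: 0.65 mL + 18.8 mL = 19.45 mL total → factor 19.45/0.65 = 29.923
Step 4: 15 μL + 2100 μL = 2115 μL total → factor 2115/15 = 141
Overall dilution factor = 9.069 × 1.7708 × 29.923 × 141 = 67758
Final = 1.00 mg/mL / 67758 = 1.476 × 10^-5 mg/mL = 0.0148 mg/L

0.0148 mg/L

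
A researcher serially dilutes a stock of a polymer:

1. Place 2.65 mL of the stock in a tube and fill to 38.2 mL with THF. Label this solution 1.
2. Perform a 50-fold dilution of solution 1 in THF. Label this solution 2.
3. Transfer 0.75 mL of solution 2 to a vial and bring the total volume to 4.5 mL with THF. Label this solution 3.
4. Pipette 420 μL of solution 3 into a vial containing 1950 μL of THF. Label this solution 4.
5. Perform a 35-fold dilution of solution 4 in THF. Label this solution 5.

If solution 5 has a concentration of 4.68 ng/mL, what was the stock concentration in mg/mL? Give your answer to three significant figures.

4.00 mg/mL

Step 1: 2.65 mL brought to 38.2 mL → factor 38.2/2.65 = 14.415
Step 2: 50-fold → factor 50
Step 3: 0.75 mL brought to 4.5 mL → factor 4.5/0.75 = 6
Step 4: 420 μL + 1950 μL = 2370 μL total → factor 2370/420 = 5.6429
Step 5: 35-fold → factor 35
Overall dilution factor = 14.415 × 50 × 6 × 5.6429 × 35 = 8.5409 × 10^5
Stock = 4.68 ng/mL × 8.5409 × 10^5 = 3.997 × 10^6 ng/mL = 4.00 mg/mL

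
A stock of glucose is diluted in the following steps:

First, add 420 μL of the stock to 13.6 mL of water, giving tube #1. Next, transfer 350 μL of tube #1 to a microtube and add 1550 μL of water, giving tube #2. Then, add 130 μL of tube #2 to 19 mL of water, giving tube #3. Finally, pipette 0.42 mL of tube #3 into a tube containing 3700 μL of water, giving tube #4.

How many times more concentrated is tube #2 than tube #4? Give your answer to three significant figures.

1.44 × 10^3

Step 1: 420 μL + 13.6 mL = 14020 μL total → factor 14020/420 = 33.381
Step 2: 350 μL + 1550 μL = 1900 μL total → factor 1900/350 = 5.4286
Step 3: 130 μL + 19 mL = 19130 μL total → factor 19130/130 = 147.15
Step 4: 0.42 mL + 3700 μL = 4.12 mL total → factor 4.12/0.42 = 9.8095
Dilution factor to tube #2 = 181.21; to tube #4 = 2.6158 × 10^5
[tube #2]/[tube #4] = (factor to tube #4)/(factor to tube #2) = 2.6158 × 10^5/181.21 = 1.44 × 10^3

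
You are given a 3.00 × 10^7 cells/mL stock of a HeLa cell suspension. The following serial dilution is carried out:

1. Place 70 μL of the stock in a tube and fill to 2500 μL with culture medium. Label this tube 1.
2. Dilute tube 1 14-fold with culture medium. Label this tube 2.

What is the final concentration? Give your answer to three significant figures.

6.00 × 10^4 cells/mL

Step 1: 70 μL brought to 2500 μL → factor 2500/70 = 35.714
Step 2: 14-fold → factor 14
Overall dilution factor = 35.714 × 14 = 500
Final = 3.00 × 10^7 cells/mL / 500 = 6.00 × 10^4 cells/mL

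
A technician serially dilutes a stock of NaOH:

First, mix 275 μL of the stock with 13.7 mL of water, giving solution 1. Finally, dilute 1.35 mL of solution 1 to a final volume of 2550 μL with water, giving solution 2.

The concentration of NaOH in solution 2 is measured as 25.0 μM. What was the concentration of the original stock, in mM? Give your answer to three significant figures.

Step 1: 275 μL + 13.7 mL = 13975 μL total → factor 13975/275 = 50.818
Step 2: 1.35 mL brought to 2550 μL → factor 2.55/1.35 = 1.8889
Overall dilution factor = 50.818 × 1.8889 = 95.99
Stock = 25.0 μM × 95.99 = 2400 μM = 2.40 mM

2.40 mM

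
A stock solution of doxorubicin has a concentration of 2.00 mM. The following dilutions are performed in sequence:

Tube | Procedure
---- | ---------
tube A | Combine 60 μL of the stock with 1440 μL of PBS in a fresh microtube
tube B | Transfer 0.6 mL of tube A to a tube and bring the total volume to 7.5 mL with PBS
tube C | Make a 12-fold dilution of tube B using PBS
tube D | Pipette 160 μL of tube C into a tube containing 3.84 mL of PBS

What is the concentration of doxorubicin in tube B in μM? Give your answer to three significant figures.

6.40 μM

Step 1: 60 μL + 1440 μL = 1500 μL total → factor 1500/60 = 25
Step 2: 0.6 mL brought to 7.5 mL → factor 7.5/0.6 = 12.5
Dilution factor through tube B = 25 × 12.5 = 312.5
[tube B] = 2.00 mM / 312.5 = 0.006400 mM = 6.40 μM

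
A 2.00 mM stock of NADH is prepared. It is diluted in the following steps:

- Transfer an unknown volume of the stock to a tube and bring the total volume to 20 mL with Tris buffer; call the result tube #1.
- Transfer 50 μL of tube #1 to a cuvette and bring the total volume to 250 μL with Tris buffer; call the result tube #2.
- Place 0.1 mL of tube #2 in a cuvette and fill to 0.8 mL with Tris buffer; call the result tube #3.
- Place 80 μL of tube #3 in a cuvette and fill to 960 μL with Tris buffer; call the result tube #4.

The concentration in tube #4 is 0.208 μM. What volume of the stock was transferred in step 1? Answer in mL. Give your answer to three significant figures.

Step 1: v brought to 20 mL → factor = 20 mL/v
Step 2: 50 μL brought to 250 μL → factor 250/50 = 5
Step 3: 0.1 mL brought to 0.8 mL → factor 0.8/0.1 = 8
Step 4: 80 μL brought to 960 μL → factor 960/80 = 12
Product of known-step factors = 480
Overall factor = 2.00 mM / (0.208 μM) = 9615.4
Step-1 factor = 9615.4 / 480 = 20.032
v = 20 mL / 20.032 = 0.998 mL

0.998 mL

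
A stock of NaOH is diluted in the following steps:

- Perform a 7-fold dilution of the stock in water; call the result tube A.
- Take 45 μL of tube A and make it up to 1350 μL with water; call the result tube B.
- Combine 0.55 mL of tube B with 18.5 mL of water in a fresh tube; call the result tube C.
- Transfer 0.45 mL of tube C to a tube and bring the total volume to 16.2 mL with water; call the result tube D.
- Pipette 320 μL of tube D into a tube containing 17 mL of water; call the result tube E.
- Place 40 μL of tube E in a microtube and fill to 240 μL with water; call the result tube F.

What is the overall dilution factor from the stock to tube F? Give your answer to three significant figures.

Step 1: 7-fold → factor 7
Step 2: 45 μL brought to 1350 μL → factor 1350/45 = 30
Step 3: 0.55 mL + 18.5 mL = 19.05 mL total → factor 19.05/0.55 = 34.636
Step 4: 0.45 mL brought to 16.2 mL → factor 16.2/0.45 = 36
Step 5: 320 μL + 17 mL = 17320 μL total → factor 17320/320 = 54.125
Step 6: 40 μL brought to 240 μL → factor 240/40 = 6
Overall dilution factor = 7 × 30 × 34.636 × 36 × 54.125 × 6 = 8.5036 × 10^7

8.50 × 10^7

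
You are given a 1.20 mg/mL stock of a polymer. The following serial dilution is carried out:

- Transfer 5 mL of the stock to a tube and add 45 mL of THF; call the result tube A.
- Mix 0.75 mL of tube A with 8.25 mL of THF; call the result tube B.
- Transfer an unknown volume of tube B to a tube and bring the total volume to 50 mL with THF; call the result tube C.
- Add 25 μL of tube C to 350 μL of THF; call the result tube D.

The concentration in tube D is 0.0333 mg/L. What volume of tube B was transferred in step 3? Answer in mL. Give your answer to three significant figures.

2.50 mL

Step 1: 5 mL + 45 mL = 50 mL total → factor 50/5 = 10
Step 2: 0.75 mL + 8.25 mL = 9 mL total → factor 9/0.75 = 12
Step 3: v brought to 50 mL → factor = 50 mL/v
Step 4: 25 μL + 350 μL = 375 μL total → factor 375/25 = 15
Product of known-step factors = 1800
Overall factor = 1.20 mg/mL / (0.0333 mg/L) = 36036
Step-3 factor = 36036 / 1800 = 20.02
v = 50 mL / 20.02 = 2.50 mL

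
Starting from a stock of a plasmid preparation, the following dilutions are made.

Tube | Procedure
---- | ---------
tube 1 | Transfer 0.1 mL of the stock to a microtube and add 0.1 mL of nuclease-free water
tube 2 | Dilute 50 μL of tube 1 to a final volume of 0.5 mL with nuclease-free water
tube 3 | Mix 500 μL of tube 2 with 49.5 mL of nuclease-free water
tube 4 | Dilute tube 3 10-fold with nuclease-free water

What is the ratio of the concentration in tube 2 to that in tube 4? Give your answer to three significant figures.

Step 1: 0.1 mL + 0.1 mL = 0.2 mL total → factor 0.2/0.1 = 2
Step 2: 50 μL brought to 0.5 mL → factor 500/50 = 10
Step 3: 500 μL + 49.5 mL = 50000 μL total → factor 50000/500 = 100
Step 4: 10-fold → factor 10
Dilution factor to tube 2 = 20; to tube 4 = 20000
[tube 2]/[tube 4] = (factor to tube 4)/(factor to tube 2) = 20000/20 = 1.00 × 10^3

1.00 × 10^3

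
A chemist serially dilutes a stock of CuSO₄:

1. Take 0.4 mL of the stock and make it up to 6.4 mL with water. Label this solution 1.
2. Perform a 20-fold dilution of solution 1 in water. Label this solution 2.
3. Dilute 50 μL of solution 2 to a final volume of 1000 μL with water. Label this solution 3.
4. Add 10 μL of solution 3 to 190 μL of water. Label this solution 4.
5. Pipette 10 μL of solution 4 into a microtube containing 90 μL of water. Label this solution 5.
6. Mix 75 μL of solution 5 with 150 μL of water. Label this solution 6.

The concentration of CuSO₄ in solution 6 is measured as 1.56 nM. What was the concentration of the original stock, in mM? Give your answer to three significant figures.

5.99 mM

Step 1: 0.4 mL brought to 6.4 mL → factor 6.4/0.4 = 16
Step 2: 20-fold → factor 20
Step 3: 50 μL brought to 1000 μL → factor 1000/50 = 20
Step 4: 10 μL + 190 μL = 200 μL total → factor 200/10 = 20
Step 5: 10 μL + 90 μL = 100 μL total → factor 100/10 = 10
Step 6: 75 μL + 150 μL = 225 μL total → factor 225/75 = 3
Overall dilution factor = 16 × 20 × 20 × 20 × 10 × 3 = 3.84 × 10^6
Stock = 1.56 nM × 3.84 × 10^6 = 5.990 × 10^6 nM = 5.99 mM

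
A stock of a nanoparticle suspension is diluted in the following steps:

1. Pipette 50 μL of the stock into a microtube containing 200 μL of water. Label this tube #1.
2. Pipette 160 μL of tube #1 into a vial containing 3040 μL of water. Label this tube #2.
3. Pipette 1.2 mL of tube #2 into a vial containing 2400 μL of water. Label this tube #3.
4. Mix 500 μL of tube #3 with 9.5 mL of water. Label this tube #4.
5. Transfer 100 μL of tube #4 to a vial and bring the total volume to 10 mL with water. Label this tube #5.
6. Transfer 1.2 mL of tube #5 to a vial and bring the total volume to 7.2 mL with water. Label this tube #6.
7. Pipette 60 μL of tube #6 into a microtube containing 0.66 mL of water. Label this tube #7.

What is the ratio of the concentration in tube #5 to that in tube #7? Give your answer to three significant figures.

72.0

Step 1: 50 μL + 200 μL = 250 μL total → factor 250/50 = 5
Step 2: 160 μL + 3040 μL = 3200 μL total → factor 3200/160 = 20
Step 3: 1.2 mL + 2400 μL = 3.6 mL total → factor 3.6/1.2 = 3
Step 4: 500 μL + 9.5 mL = 10000 μL total → factor 10000/500 = 20
Step 5: 100 μL brought to 10 mL → factor 10000/100 = 100
Step 6: 1.2 mL brought to 7.2 mL → factor 7.2/1.2 = 6
Step 7: 60 μL + 0.66 mL = 720 μL total → factor 720/60 = 12
Dilution factor to tube #5 = 6 × 10^5; to tube #7 = 4.32 × 10^7
[tube #5]/[tube #7] = (factor to tube #7)/(factor to tube #5) = 4.32 × 10^7/6 × 10^5 = 72.0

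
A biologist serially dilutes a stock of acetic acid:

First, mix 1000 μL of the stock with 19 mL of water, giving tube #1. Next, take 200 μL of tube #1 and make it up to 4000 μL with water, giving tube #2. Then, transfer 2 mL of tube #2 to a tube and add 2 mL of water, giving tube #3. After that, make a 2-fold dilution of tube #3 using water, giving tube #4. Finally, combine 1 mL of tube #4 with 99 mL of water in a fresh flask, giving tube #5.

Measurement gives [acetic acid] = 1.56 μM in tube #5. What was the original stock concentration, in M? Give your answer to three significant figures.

0.250 M

Step 1: 1000 μL + 19 mL = 20000 μL total → factor 20000/1000 = 20
Step 2: 200 μL brought to 4000 μL → factor 4000/200 = 20
Step 3: 2 mL + 2 mL = 4 mL total → factor 4/2 = 2
Step 4: 2-fold → factor 2
Step 5: 1 mL + 99 mL = 100 mL total → factor 100/1 = 100
Overall dilution factor = 20 × 20 × 2 × 2 × 100 = 1.6 × 10^5
Stock = 1.56 μM × 1.6 × 10^5 = 2.496 × 10^5 μM = 0.250 M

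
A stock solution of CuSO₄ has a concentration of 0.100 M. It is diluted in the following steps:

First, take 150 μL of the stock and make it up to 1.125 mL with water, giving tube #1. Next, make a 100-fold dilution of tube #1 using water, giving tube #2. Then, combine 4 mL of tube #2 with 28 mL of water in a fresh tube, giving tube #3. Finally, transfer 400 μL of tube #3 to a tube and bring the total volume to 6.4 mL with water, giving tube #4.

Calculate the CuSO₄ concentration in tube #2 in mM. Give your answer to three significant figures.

0.133 mM

Step 1: 150 μL brought to 1.125 mL → factor 1125/150 = 7.5
Step 2: 100-fold → factor 100
Dilution factor through tube #2 = 7.5 × 100 = 750
[tube #2] = 0.100 M / 750 = 0.0001333 M = 0.133 mM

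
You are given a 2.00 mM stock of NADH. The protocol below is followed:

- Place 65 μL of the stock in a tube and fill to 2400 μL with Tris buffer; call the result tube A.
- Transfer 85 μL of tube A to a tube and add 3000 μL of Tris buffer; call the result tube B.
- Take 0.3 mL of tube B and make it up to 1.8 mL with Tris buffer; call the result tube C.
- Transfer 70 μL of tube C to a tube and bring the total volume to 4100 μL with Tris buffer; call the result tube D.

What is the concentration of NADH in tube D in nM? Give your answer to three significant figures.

4.25 nM

Step 1: 65 μL brought to 2400 μL → factor 2400/65 = 36.923
Step 2: 85 μL + 3000 μL = 3085 μL total → factor 3085/85 = 36.294
Step 3: 0.3 mL brought to 1.8 mL → factor 1.8/0.3 = 6
Step 4: 70 μL brought to 4100 μL → factor 4100/70 = 58.571
Overall dilution factor = 36.923 × 36.294 × 6 × 58.571 = 4.7095 × 10^5
Final = 2.00 mM / 4.7095 × 10^5 = 4.247 × 10^-6 mM = 4.25 nM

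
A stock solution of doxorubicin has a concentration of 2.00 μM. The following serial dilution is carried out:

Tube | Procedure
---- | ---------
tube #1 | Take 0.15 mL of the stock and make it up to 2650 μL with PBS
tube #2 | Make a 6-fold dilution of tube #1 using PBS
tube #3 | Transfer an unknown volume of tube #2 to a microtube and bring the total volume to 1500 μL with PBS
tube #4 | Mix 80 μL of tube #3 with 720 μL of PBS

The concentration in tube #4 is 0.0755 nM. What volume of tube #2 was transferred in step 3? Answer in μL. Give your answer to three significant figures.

60.0 μL

Step 1: 0.15 mL brought to 2650 μL → factor 2.65/0.15 = 17.667
Step 2: 6-fold → factor 6
Step 3: v brought to 1500 μL → factor = 1500 μL/v
Step 4: 80 μL + 720 μL = 800 μL total → factor 800/80 = 10
Product of known-step factors = 1060
Overall factor = 2.00 μM / (0.0755 nM) = 26490
Step-3 factor = 26490 / 1060 = 24.991
v = 1500 μL / 24.991 = 60.0 μL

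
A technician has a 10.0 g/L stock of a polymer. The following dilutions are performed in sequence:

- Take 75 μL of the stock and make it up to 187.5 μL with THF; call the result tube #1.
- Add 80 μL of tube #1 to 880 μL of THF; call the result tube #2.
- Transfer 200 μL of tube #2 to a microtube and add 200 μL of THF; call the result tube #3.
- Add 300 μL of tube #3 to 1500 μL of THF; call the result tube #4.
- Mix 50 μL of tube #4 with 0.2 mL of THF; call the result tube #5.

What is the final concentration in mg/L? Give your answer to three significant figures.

5.56 mg/L

Step 1: 75 μL brought to 187.5 μL → factor 187.5/75 = 2.5
Step 2: 80 μL + 880 μL = 960 μL total → factor 960/80 = 12
Step 3: 200 μL + 200 μL = 400 μL total → factor 400/200 = 2
Step 4: 300 μL + 1500 μL = 1800 μL total → factor 1800/300 = 6
Step 5: 50 μL + 0.2 mL = 250 μL total → factor 250/50 = 5
Overall dilution factor = 2.5 × 12 × 2 × 6 × 5 = 1800
Final = 10.0 g/L / 1800 = 0.005556 g/L = 5.56 mg/L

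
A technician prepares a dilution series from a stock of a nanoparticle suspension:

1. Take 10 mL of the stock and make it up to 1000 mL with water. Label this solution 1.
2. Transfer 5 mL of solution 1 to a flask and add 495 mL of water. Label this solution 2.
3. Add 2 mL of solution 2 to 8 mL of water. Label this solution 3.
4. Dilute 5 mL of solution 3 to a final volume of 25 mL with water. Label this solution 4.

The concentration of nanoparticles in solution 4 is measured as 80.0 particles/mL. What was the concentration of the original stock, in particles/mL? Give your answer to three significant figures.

Step 1: 10 mL brought to 1000 mL → factor 1000/10 = 100
Step 2: 5 mL + 495 mL = 500 mL total → factor 500/5 = 100
Step 3: 2 mL + 8 mL = 10 mL total → factor 10/2 = 5
Step 4: 5 mL brought to 25 mL → factor 25/5 = 5
Overall dilution factor = 100 × 100 × 5 × 5 = 2.5 × 10^5
Stock = 80.0 particles/mL × 2.5 × 10^5 = 2.00 × 10^7 particles/mL

2.00 × 10^7 particles/mL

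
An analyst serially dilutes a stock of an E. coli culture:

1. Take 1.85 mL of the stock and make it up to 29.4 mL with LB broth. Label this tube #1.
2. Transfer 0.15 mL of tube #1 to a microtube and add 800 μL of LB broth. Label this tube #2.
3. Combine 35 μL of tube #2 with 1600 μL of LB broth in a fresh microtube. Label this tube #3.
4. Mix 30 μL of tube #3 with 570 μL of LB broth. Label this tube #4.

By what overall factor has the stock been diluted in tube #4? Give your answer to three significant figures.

9.40 × 10^4

Step 1: 1.85 mL brought to 29.4 mL → factor 29.4/1.85 = 15.892
Step 2: 0.15 mL + 800 μL = 0.95 mL total → factor 0.95/0.15 = 6.3333
Step 3: 35 μL + 1600 μL = 1635 μL total → factor 1635/35 = 46.714
Step 4: 30 μL + 570 μL = 600 μL total → factor 600/30 = 20
Overall dilution factor = 15.892 × 6.3333 × 46.714 × 20 = 94035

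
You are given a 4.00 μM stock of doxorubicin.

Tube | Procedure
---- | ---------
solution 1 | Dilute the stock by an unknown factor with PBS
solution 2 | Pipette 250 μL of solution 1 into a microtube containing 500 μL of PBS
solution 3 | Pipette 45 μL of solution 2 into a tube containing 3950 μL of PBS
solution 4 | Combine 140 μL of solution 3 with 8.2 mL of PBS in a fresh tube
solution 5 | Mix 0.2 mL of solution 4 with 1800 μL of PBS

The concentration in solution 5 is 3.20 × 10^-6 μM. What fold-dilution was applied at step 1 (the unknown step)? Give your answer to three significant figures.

7.88-fold

Step 1: unknown factor x
Step 2: 250 μL + 500 μL = 750 μL total → factor 750/250 = 3
Step 3: 45 μL + 3950 μL = 3995 μL total → factor 3995/45 = 88.778
Step 4: 140 μL + 8.2 mL = 8340 μL total → factor 8340/140 = 59.571
Step 5: 0.2 mL + 1800 μL = 2 mL total → factor 2/0.2 = 10
Product of known-step factors = 1.5866 × 10^5
Overall factor = 4.00 μM / (3.20 × 10^-6 μM) = 1.25 × 10^6
x = 1.25 × 10^6 / 1.5866 × 10^5 = 7.88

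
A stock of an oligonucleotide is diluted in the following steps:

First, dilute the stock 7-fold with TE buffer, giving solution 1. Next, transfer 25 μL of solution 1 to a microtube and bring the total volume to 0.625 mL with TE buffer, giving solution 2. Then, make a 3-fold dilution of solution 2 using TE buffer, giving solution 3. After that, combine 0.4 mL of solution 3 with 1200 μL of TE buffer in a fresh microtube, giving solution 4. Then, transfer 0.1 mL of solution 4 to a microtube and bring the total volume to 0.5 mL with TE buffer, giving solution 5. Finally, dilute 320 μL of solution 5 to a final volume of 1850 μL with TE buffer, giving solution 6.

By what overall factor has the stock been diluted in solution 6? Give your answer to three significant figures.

6.07 × 10^4

Step 1: 7-fold → factor 7
Step 2: 25 μL brought to 0.625 mL → factor 625/25 = 25
Step 3: 3-fold → factor 3
Step 4: 0.4 mL + 1200 μL = 1.6 mL total → factor 1.6/0.4 = 4
Step 5: 0.1 mL brought to 0.5 mL → factor 0.5/0.1 = 5
Step 6: 320 μL brought to 1850 μL → factor 1850/320 = 5.7812
Overall dilution factor = 7 × 25 × 3 × 4 × 5 × 5.7812 = 60703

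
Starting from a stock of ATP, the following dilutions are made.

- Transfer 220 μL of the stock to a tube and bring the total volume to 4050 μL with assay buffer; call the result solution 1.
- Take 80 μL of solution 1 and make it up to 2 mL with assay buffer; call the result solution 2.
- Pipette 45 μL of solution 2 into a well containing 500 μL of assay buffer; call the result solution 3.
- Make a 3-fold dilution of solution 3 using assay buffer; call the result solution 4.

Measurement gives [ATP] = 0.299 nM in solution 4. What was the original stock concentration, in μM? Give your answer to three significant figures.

Step 1: 220 μL brought to 4050 μL → factor 4050/220 = 18.409
Step 2: 80 μL brought to 2 mL → factor 2000/80 = 25
Step 3: 45 μL + 500 μL = 545 μL total → factor 545/45 = 12.111
Step 4: 3-fold → factor 3
Overall dilution factor = 18.409 × 25 × 12.111 × 3 = 16722
Stock = 0.299 nM × 16722 = 5000 nM = 5.00 μM

5.00 μM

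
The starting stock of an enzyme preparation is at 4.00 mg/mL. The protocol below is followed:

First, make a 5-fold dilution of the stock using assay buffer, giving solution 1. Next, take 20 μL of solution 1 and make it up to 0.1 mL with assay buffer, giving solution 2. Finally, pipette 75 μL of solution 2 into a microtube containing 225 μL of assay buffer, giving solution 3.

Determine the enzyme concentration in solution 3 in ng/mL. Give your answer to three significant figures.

4.00 × 10^4 ng/mL

Step 1: 5-fold → factor 5
Step 2: 20 μL brought to 0.1 mL → factor 100/20 = 5
Step 3: 75 μL + 225 μL = 300 μL total → factor 300/75 = 4
Overall dilution factor = 5 × 5 × 4 = 100
Final = 4.00 mg/mL / 100 = 0.04000 mg/mL = 4.00 × 10^4 ng/mL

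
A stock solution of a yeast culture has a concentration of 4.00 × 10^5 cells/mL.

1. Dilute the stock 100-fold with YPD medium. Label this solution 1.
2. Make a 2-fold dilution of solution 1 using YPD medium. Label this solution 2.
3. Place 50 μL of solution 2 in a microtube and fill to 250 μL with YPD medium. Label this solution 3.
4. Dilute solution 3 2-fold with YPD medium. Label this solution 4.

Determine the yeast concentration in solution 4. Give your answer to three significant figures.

Step 1: 100-fold → factor 100
Step 2: 2-fold → factor 2
Step 3: 50 μL brought to 250 μL → factor 250/50 = 5
Step 4: 2-fold → factor 2
Overall dilution factor = 100 × 2 × 5 × 2 = 2000
Final = 4.00 × 10^5 cells/mL / 2000 = 200 cells/mL

200 cells/mL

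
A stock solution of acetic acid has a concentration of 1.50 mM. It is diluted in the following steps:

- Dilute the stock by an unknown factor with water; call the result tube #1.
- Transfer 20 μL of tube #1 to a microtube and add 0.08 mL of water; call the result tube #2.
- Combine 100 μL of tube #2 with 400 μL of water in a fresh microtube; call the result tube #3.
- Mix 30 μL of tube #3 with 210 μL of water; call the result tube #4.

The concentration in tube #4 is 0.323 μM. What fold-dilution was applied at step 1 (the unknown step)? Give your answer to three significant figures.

23.2-fold

Step 1: unknown factor x
Step 2: 20 μL + 0.08 mL = 100 μL total → factor 100/20 = 5
Step 3: 100 μL + 400 μL = 500 μL total → factor 500/100 = 5
Step 4: 30 μL + 210 μL = 240 μL total → factor 240/30 = 8
Product of known-step factors = 200
Overall factor = 1.50 mM / (0.323 μM) = 4644
x = 4644 / 200 = 23.2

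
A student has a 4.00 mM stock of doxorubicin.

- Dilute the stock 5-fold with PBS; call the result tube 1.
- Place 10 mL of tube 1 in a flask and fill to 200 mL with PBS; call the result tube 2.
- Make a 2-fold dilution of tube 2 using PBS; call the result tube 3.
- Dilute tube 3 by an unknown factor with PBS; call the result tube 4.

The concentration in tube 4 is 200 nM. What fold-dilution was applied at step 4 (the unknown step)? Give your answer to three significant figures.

Step 1: 5-fold → factor 5
Step 2: 10 mL brought to 200 mL → factor 200/10 = 20
Step 3: 2-fold → factor 2
Step 4: unknown factor x
Product of known-step factors = 200
Overall factor = 4.00 mM / (200 nM) = 20000
x = 20000 / 200 = 100

100-fold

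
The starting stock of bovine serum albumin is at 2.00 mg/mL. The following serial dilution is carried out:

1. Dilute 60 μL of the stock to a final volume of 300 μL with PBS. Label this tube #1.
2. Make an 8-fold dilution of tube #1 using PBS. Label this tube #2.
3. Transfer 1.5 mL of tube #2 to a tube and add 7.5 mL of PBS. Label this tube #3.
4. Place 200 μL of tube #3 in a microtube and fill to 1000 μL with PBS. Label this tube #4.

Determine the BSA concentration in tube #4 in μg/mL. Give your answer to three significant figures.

1.67 μg/mL

Step 1: 60 μL brought to 300 μL → factor 300/60 = 5
Step 2: 8-fold → factor 8
Step 3: 1.5 mL + 7.5 mL = 9 mL total → factor 9/1.5 = 6
Step 4: 200 μL brought to 1000 μL → factor 1000/200 = 5
Overall dilution factor = 5 × 8 × 6 × 5 = 1200
Final = 2.00 mg/mL / 1200 = 0.001667 mg/mL = 1.67 μg/mL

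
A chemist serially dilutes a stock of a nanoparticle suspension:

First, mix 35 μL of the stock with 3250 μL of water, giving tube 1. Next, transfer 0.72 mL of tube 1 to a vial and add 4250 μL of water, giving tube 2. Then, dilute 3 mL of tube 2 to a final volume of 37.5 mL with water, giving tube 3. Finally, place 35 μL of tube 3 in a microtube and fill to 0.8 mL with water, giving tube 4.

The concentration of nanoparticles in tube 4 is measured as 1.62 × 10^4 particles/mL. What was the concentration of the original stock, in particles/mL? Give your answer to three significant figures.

3.00 × 10^9 particles/mL

Step 1: 35 μL + 3250 μL = 3285 μL total → factor 3285/35 = 93.857
Step 2: 0.72 mL + 4250 μL = 4.97 mL total → factor 4.97/0.72 = 6.9028
Step 3: 3 mL brought to 37.5 mL → factor 37.5/3 = 12.5
Step 4: 35 μL brought to 0.8 mL → factor 800/35 = 22.857
Overall dilution factor = 93.857 × 6.9028 × 12.5 × 22.857 = 1.8511 × 10^5
Stock = 1.62 × 10^4 particles/mL × 1.8511 × 10^5 = 3.00 × 10^9 particles/mL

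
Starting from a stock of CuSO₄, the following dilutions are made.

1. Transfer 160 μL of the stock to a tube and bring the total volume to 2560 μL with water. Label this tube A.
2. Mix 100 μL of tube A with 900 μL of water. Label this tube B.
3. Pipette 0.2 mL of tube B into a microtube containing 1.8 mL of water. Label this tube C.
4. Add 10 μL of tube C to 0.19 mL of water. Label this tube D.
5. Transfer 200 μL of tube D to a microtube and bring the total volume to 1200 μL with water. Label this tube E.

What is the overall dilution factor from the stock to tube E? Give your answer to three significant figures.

Step 1: 160 μL brought to 2560 μL → factor 2560/160 = 16
Step 2: 100 μL + 900 μL = 1000 μL total → factor 1000/100 = 10
Step 3: 0.2 mL + 1.8 mL = 2 mL total → factor 2/0.2 = 10
Step 4: 10 μL + 0.19 mL = 200 μL total → factor 200/10 = 20
Step 5: 200 μL brought to 1200 μL → factor 1200/200 = 6
Overall dilution factor = 16 × 10 × 10 × 20 × 6 = 1.92 × 10^5

1.92 × 10^5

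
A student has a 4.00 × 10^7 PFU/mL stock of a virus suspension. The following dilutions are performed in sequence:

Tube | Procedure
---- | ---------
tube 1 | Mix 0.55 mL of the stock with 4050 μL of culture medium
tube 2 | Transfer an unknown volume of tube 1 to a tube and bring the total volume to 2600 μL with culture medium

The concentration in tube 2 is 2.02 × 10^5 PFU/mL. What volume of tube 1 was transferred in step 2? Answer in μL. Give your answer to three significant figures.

Step 1: 0.55 mL + 4050 μL = 4.6 mL total → factor 4.6/0.55 = 8.3636
Step 2: v brought to 2600 μL → factor = 2600 μL/v
Product of known-step factors = 8.3636
Overall factor = 4.00 × 10^7 PFU/mL / (2.02 × 10^5 PFU/mL) = 198.02
Step-2 factor = 198.02 / 8.3636 = 23.676
v = 2600 μL / 23.676 = 110 μL

110 μL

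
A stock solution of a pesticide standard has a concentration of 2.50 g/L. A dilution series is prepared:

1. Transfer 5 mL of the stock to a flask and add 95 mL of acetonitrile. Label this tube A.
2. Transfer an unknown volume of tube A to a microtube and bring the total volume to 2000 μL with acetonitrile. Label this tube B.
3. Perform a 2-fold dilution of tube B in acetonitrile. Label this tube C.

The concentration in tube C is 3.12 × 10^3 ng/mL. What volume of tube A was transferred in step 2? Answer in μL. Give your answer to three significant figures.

Step 1: 5 mL + 95 mL = 100 mL total → factor 100/5 = 20
Step 2: v brought to 2000 μL → factor = 2000 μL/v
Step 3: 2-fold → factor 2
Product of known-step factors = 40
Overall factor = 2.50 g/L / (3.12 × 10^3 ng/mL) = 801.28
Step-2 factor = 801.28 / 40 = 20.032
v = 2000 μL / 20.032 = 99.8 μL

99.8 μL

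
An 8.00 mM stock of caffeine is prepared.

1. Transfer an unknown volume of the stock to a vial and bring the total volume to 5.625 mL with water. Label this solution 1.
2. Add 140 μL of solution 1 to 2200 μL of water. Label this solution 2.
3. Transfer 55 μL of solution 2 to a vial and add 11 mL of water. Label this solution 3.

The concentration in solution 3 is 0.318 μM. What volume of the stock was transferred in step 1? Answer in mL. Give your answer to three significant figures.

Step 1: v brought to 5.625 mL → factor = 5.625 mL/v
Step 2: 140 μL + 2200 μL = 2340 μL total → factor 2340/140 = 16.714
Step 3: 55 μL + 11 mL = 11055 μL total → factor 11055/55 = 201
Product of known-step factors = 3359.6
Overall factor = 8.00 mM / (0.318 μM) = 25157
Step-1 factor = 25157 / 3359.6 = 7.4882
v = 5.625 mL / 7.4882 = 0.751 mL

0.751 mL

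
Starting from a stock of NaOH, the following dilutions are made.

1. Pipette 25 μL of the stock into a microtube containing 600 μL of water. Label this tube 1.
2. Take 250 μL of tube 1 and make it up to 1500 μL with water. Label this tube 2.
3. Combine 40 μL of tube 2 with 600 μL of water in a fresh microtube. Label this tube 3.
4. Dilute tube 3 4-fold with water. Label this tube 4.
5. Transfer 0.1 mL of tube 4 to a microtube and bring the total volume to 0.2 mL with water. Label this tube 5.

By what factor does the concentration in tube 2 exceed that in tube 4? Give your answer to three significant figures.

64.0

Step 1: 25 μL + 600 μL = 625 μL total → factor 625/25 = 25
Step 2: 250 μL brought to 1500 μL → factor 1500/250 = 6
Step 3: 40 μL + 600 μL = 640 μL total → factor 640/40 = 16
Step 4: 4-fold → factor 4
Dilution factor to tube 2 = 150; to tube 4 = 9600
[tube 2]/[tube 4] = (factor to tube 4)/(factor to tube 2) = 9600/150 = 64.0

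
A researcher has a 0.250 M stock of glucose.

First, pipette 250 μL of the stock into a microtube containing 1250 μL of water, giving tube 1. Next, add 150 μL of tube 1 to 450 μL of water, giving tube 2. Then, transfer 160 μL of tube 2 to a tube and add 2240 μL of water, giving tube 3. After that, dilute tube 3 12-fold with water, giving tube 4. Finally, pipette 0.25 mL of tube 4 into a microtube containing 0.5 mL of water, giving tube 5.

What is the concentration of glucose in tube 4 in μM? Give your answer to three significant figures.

Step 1: 250 μL + 1250 μL = 1500 μL total → factor 1500/250 = 6
Step 2: 150 μL + 450 μL = 600 μL total → factor 600/150 = 4
Step 3: 160 μL + 2240 μL = 2400 μL total → factor 2400/160 = 15
Step 4: 12-fold → factor 12
Dilution factor through tube 4 = 6 × 4 × 15 × 12 = 4320
[tube 4] = 0.250 M / 4320 = 5.787 × 10^-5 M = 57.9 μM

57.9 μM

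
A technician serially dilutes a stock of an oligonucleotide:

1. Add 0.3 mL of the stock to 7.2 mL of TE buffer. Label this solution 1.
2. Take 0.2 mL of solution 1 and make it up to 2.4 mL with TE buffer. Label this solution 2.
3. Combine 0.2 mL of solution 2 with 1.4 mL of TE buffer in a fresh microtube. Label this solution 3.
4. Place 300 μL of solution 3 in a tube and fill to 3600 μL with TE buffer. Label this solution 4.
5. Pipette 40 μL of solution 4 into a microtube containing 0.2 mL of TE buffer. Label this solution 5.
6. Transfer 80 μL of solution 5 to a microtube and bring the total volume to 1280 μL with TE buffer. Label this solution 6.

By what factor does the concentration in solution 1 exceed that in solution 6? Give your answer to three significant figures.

1.11 × 10^5

Step 1: 0.3 mL + 7.2 mL = 7.5 mL total → factor 7.5/0.3 = 25
Step 2: 0.2 mL brought to 2.4 mL → factor 2.4/0.2 = 12
Step 3: 0.2 mL + 1.4 mL = 1.6 mL total → factor 1.6/0.2 = 8
Step 4: 300 μL brought to 3600 μL → factor 3600/300 = 12
Step 5: 40 μL + 0.2 mL = 240 μL total → factor 240/40 = 6
Step 6: 80 μL brought to 1280 μL → factor 1280/80 = 16
Dilution factor to solution 1 = 25; to solution 6 = 2.7648 × 10^6
[solution 1]/[solution 6] = (factor to solution 6)/(factor to solution 1) = 2.7648 × 10^6/25 = 1.11 × 10^5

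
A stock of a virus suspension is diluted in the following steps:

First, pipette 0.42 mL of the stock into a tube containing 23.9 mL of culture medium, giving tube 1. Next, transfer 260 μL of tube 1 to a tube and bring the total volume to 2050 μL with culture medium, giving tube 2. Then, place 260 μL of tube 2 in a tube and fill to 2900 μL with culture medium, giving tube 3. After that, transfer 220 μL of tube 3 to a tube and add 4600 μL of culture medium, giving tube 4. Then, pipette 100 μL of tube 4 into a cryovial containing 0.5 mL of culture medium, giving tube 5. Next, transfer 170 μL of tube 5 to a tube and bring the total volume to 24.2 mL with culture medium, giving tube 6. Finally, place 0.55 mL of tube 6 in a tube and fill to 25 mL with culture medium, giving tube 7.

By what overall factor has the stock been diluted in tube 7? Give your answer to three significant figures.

4.33 × 10^9

Step 1: 0.42 mL + 23.9 mL = 24.32 mL total → factor 24.32/0.42 = 57.905
Step 2: 260 μL brought to 2050 μL → factor 2050/260 = 7.8846
Step 3: 260 μL brought to 2900 μL → factor 2900/260 = 11.154
Step 4: 220 μL + 4600 μL = 4820 μL total → factor 4820/220 = 21.909
Step 5: 100 μL + 0.5 mL = 600 μL total → factor 600/100 = 6
Step 6: 170 μL brought to 24.2 mL → factor 24200/170 = 142.35
Step 7: 0.55 mL brought to 25 mL → factor 25/0.55 = 45.455
Overall dilution factor = 57.905 × 7.8846 × 11.154 × 21.909 × 6 × 142.35 × 45.455 = 4.3315 × 10^9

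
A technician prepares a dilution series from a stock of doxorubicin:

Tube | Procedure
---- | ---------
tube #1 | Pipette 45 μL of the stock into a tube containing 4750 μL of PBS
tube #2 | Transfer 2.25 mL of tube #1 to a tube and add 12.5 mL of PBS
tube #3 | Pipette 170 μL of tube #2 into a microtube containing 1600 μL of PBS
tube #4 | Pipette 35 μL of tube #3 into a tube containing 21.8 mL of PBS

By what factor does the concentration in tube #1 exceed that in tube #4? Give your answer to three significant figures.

4.26 × 10^4

Step 1: 45 μL + 4750 μL = 4795 μL total → factor 4795/45 = 106.56
Step 2: 2.25 mL + 12.5 mL = 14.75 mL total → factor 14.75/2.25 = 6.5556
Step 3: 170 μL + 1600 μL = 1770 μL total → factor 1770/170 = 10.412
Step 4: 35 μL + 21.8 mL = 21835 μL total → factor 21835/35 = 623.86
Dilution factor to tube #1 = 106.56; to tube #4 = 4.5373 × 10^6
[tube #1]/[tube #4] = (factor to tube #4)/(factor to tube #1) = 4.5373 × 10^6/106.56 = 4.26 × 10^4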